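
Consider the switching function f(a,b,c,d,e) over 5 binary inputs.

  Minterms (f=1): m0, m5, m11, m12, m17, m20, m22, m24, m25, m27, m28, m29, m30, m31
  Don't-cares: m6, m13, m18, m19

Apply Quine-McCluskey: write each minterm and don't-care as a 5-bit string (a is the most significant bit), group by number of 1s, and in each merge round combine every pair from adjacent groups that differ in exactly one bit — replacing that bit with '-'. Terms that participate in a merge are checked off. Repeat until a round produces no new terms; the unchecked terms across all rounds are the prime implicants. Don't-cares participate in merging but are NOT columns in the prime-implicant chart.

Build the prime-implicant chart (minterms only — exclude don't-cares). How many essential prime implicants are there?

[col 0] 00000, 00101*, 00110*, 01011*, 01100*, 01101*, 10001*, 10010*, 10011*, 10100*, 10110*, 11000*, 11001*, 11011*, 11100*, 11101*, 11110*, 11111*
[col 1] -0110, -1011, -1100*, -1101*, 0-101, 0110-*, 1-001*, 1-011*, 1-100*, 1-110*, 10-10, 100-1*, 1001-, 101-0*, 11-00*, 11-01*, 11-11*, 110-1*, 1100-*, 111-0*, 111-1*, 1110-*, 1111-*
[col 2] -110-, 1-0-1, 1-1-0, 11--1, 11-0-, 111--
Prime implicants: -0110, -1011, -110-, 0-101, 00000, 1-0-1, 1-1-0, 10-10, 1001-, 11--1, 11-0-, 111--
PI chart (minterm → PIs covering it):
  0 | 00000  (sole → essential)
  5 | 0-101  (sole → essential)
  11 | -1011  (sole → essential)
  12 | -110-  (sole → essential)
  17 | 1-0-1  (sole → essential)
  20 | 1-1-0  (sole → essential)
  22 | -0110,1-1-0,10-10
  24 | 11-0-  (sole → essential)
  25 | 1-0-1,11--1,11-0-
  27 | -1011,1-0-1,11--1
  28 | -110-,1-1-0,11-0-,111--
  29 | -110-,11--1,11-0-,111--
  30 | 1-1-0,111--
  31 | 11--1,111--
Essential prime implicants: -1011, -110-, 0-101, 00000, 1-0-1, 1-1-0, 11-0-

7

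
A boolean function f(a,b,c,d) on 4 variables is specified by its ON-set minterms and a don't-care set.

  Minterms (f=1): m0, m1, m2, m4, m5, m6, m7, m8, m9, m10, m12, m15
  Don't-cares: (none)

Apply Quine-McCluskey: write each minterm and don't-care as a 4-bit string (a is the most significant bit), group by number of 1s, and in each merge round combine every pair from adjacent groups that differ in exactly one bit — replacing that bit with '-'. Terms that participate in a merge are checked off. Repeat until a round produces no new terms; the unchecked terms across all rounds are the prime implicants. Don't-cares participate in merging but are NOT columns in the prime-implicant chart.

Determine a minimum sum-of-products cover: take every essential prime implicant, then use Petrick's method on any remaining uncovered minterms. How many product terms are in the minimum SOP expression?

5

Round 0: 0000✓ 0001✓ 0010✓ 0100✓ 0101✓ 0110✓ 0111✓ 1000✓ 1001✓ 1010✓ 1100✓ 1111✓
Round 1: -000✓ -001✓ -010✓ -100✓ -111 0-00✓ 0-01✓ 0-10✓ 00-0✓ 000-✓ 01-0✓ 01-1✓ 010-✓ 011-✓ 1-00✓ 10-0✓ 100-✓
Round 2: --00 -0-0 -00- 0--0 0-0- 01--
PIs = {--00, -0-0, -00-, -111, 0--0, 0-0-, 01--}
Coverage chart:
  m0: --00,-0-0,-00-,0--0,0-0-
  m1: -00-,0-0-
  m2: -0-0,0--0
  m4: --00,0--0,0-0-,01--
  m5: 0-0-,01--
  m6: 0--0,01--
  m7: -111,01--
  m8: --00,-0-0,-00-
  m9: -00- ←essential
  m10: -0-0 ←essential
  m12: --00 ←essential
  m15: -111 ←essential
Essential: --00, -0-0, -00-, -111
Petrick residual → 01--
Min cover (5 terms): c'd' + b'd' + b'c' + bcd + a'b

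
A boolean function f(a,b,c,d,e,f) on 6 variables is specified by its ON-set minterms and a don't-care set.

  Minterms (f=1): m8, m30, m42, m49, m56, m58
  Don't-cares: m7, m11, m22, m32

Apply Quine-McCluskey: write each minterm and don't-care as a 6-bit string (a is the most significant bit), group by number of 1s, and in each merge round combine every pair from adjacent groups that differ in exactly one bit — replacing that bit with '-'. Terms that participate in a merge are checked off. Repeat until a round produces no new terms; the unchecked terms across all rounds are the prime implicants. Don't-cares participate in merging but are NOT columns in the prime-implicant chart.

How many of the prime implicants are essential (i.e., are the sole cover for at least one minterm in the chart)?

Round 0: 000111 001000 001011 010110✓ 011110✓ 100000 101010✓ 110001 111000✓ 111010✓
Round 1: 01-110 1-1010 1110-0
PIs = {000111, 001000, 001011, 01-110, 1-1010, 100000, 110001, 1110-0}
Coverage chart:
  m8: 001000 ←essential
  m30: 01-110 ←essential
  m42: 1-1010 ←essential
  m49: 110001 ←essential
  m56: 1110-0 ←essential
  m58: 1-1010,1110-0
Essential: 001000, 01-110, 1-1010, 110001, 1110-0

5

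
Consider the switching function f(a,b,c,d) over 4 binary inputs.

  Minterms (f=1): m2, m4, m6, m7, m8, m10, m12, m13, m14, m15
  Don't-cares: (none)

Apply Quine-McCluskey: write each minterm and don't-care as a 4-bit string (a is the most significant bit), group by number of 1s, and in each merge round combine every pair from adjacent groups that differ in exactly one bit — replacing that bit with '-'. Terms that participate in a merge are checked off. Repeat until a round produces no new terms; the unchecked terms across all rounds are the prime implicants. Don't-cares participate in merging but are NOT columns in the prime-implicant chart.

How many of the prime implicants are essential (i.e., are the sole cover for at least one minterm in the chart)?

5

Round 0: 0010✓ 0100✓ 0110✓ 0111✓ 1000✓ 1010✓ 1100✓ 1101✓ 1110✓ 1111✓
Round 1: -010✓ -100✓ -110✓ -111✓ 0-10✓ 01-0✓ 011-✓ 1-00✓ 1-10✓ 10-0✓ 11-0✓ 11-1✓ 110-✓ 111-✓
Round 2: --10 -1-0 -11- 1--0 11--
PIs = {--10, -1-0, -11-, 1--0, 11--}
Coverage chart:
  m2: --10 ←essential
  m4: -1-0 ←essential
  m6: --10,-1-0,-11-
  m7: -11- ←essential
  m8: 1--0 ←essential
  m10: --10,1--0
  m12: -1-0,1--0,11--
  m13: 11-- ←essential
  m14: --10,-1-0,-11-,1--0,11--
  m15: -11-,11--
Essential: --10, -1-0, -11-, 1--0, 11--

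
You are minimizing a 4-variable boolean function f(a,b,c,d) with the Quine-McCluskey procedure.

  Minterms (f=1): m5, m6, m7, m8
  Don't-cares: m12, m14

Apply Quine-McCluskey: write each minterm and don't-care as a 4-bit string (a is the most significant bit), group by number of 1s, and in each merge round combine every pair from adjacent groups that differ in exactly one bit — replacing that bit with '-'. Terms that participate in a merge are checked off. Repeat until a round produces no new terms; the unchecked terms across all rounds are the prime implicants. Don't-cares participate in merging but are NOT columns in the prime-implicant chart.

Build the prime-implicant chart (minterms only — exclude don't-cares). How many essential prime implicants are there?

2

Round 0: 0101✓ 0110✓ 0111✓ 1000✓ 1100✓ 1110✓
Round 1: -110 01-1 011- 1-00 11-0
PIs = {-110, 01-1, 011-, 1-00, 11-0}
Coverage chart:
  m5: 01-1 ←essential
  m6: -110,011-
  m7: 01-1,011-
  m8: 1-00 ←essential
Essential: 01-1, 1-00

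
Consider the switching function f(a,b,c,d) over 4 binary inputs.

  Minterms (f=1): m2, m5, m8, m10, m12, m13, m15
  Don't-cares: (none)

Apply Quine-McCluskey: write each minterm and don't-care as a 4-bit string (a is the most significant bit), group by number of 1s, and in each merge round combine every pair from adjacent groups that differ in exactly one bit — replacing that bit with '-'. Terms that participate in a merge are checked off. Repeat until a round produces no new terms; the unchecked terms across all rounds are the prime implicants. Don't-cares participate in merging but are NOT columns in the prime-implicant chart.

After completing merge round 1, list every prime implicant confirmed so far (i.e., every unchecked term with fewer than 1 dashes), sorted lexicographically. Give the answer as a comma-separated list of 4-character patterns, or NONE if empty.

NONE

[col 0] 0010*, 0101*, 1000*, 1010*, 1100*, 1101*, 1111*
[col 1] -010, -101, 1-00, 10-0, 11-1, 110-
Prime implicants: -010, -101, 1-00, 10-0, 11-1, 110-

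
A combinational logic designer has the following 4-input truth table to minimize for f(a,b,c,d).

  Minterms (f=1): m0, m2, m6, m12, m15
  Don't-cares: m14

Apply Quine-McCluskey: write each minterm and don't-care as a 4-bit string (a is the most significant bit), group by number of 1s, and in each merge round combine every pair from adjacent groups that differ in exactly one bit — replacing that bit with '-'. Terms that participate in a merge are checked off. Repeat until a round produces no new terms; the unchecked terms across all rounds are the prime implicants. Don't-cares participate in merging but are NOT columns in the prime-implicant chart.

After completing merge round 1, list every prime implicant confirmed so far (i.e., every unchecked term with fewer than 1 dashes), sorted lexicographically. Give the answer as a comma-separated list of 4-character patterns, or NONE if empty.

Round 0: 0000✓ 0010✓ 0110✓ 1100✓ 1110✓ 1111✓
Round 1: -110 0-10 00-0 11-0 111-
PIs = {-110, 0-10, 00-0, 11-0, 111-}

NONE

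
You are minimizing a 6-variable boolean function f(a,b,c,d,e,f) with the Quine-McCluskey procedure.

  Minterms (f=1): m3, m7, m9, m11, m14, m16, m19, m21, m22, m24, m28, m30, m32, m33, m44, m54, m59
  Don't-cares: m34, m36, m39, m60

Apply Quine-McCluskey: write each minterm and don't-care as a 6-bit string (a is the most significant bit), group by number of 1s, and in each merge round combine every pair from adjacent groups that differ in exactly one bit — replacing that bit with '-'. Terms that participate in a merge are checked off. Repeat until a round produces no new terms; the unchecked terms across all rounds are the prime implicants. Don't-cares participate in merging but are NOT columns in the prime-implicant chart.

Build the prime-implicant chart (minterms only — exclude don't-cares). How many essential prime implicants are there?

[col 0] 000011*, 000111*, 001001*, 001011*, 001110*, 010000*, 010011*, 010101, 010110*, 011000*, 011100*, 011110*, 100000*, 100001*, 100010*, 100100*, 100111*, 101100*, 110110*, 111011, 111100*
[col 1] -00111, -10110, -11100, 0-0011, 0-1110, 00-011, 000-11, 0010-1, 01-000, 01-110, 011-00, 0111-0, 1-1100, 10-100, 100-00, 1000-0, 10000-
Prime implicants: -00111, -10110, -11100, 0-0011, 0-1110, 00-011, 000-11, 0010-1, 01-000, 01-110, 010101, 011-00, 0111-0, 1-1100, 10-100, 100-00, 1000-0, 10000-, 111011
PI chart (minterm → PIs covering it):
  3 | 0-0011,00-011,000-11
  7 | -00111,000-11
  9 | 0010-1  (sole → essential)
  11 | 00-011,0010-1
  14 | 0-1110  (sole → essential)
  16 | 01-000  (sole → essential)
  19 | 0-0011  (sole → essential)
  21 | 010101  (sole → essential)
  22 | -10110,01-110
  24 | 01-000,011-00
  28 | -11100,011-00,0111-0
  30 | 0-1110,01-110,0111-0
  32 | 100-00,1000-0,10000-
  33 | 10000-  (sole → essential)
  44 | 1-1100,10-100
  54 | -10110  (sole → essential)
  59 | 111011  (sole → essential)
Essential prime implicants: -10110, 0-0011, 0-1110, 0010-1, 01-000, 010101, 10000-, 111011

8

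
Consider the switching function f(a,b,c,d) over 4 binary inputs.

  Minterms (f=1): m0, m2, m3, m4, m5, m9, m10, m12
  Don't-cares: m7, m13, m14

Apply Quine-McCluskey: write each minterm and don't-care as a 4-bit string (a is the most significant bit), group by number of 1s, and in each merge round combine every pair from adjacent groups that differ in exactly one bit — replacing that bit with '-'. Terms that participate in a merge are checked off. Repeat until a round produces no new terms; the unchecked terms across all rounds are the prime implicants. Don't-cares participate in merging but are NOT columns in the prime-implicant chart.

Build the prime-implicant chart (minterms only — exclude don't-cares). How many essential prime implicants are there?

Round 0: 0000✓ 0010✓ 0011✓ 0100✓ 0101✓ 0111✓ 1001✓ 1010✓ 1100✓ 1101✓ 1110✓
Round 1: -010 -100✓ -101✓ 0-00 0-11 00-0 001- 01-1 010-✓ 1-01 1-10 11-0 110-✓
Round 2: -10-
PIs = {-010, -10-, 0-00, 0-11, 00-0, 001-, 01-1, 1-01, 1-10, 11-0}
Coverage chart:
  m0: 0-00,00-0
  m2: -010,00-0,001-
  m3: 0-11,001-
  m4: -10-,0-00
  m5: -10-,01-1
  m9: 1-01 ←essential
  m10: -010,1-10
  m12: -10-,11-0
Essential: 1-01

1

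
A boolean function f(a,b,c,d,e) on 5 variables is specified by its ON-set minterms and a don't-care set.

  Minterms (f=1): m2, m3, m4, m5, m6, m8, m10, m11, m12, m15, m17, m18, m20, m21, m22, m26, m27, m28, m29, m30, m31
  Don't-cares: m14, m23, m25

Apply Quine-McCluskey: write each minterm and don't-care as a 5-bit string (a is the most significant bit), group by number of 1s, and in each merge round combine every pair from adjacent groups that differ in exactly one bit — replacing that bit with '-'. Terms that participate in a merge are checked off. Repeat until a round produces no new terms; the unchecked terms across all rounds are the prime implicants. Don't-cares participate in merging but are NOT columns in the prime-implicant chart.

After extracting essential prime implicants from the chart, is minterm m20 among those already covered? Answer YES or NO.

YES

Round 0: 00010✓ 00011✓ 00100✓ 00101✓ 00110✓ 01000✓ 01010✓ 01011✓ 01100✓ 01110✓ 01111✓ 10001✓ 10010✓ 10100✓ 10101✓ 10110✓ 10111✓ 11001✓ 11010✓ 11011✓ 11100✓ 11101✓ 11110✓ 11111✓
Round 1: -0010✓ -0100✓ -0101✓ -0110✓ -1010✓ -1011✓ -1100✓ -1110✓ -1111✓ 0-010✓ 0-011✓ 0-100✓ 0-110✓ 00-10✓ 0001-✓ 001-0✓ 0010-✓ 01-00✓ 01-10✓ 01-11✓ 010-0✓ 0101-✓ 011-0✓ 0111-✓ 1-001✓ 1-010✓ 1-100✓ 1-101✓ 1-110✓ 1-111✓ 10-01✓ 10-10✓ 101-0✓ 101-1✓ 1010-✓ 1011-✓ 11-01✓ 11-10✓ 11-11✓ 110-1✓ 1101-✓ 111-0✓ 111-1✓ 1110-✓ 1111-✓
Round 2: --010✓ --100✓ --110✓ -0-10✓ -01-0✓ -010- -1-10✓ -1-11✓ -101-✓ -11-0✓ -111-✓ 0--10✓ 0-01- 0-1-0✓ 01--0 01-1-✓ 1--01 1--10✓ 1-1-0✓ 1-1-1✓ 1-10-✓ 1-11-✓ 101--✓ 11--1 11-1-✓ 111--✓
Round 3: ---10 --1-0 -1-1- 1-1--
PIs = {---10, --1-0, -010-, -1-1-, 0-01-, 01--0, 1--01, 1-1--, 11--1}
Coverage chart:
  m2: ---10,0-01-
  m3: 0-01- ←essential
  m4: --1-0,-010-
  m5: -010- ←essential
  m6: ---10,--1-0
  m8: 01--0 ←essential
  m10: ---10,-1-1-,0-01-,01--0
  m11: -1-1-,0-01-
  m12: --1-0,01--0
  m15: -1-1- ←essential
  m17: 1--01 ←essential
  m18: ---10 ←essential
  m20: --1-0,-010-,1-1--
  m21: -010-,1--01,1-1--
  m22: ---10,--1-0,1-1--
  m26: ---10,-1-1-
  m27: -1-1-,11--1
  m28: --1-0,1-1--
  m29: 1--01,1-1--,11--1
  m30: ---10,--1-0,-1-1-,1-1--
  m31: -1-1-,1-1--,11--1
Essential: ---10, -010-, -1-1-, 0-01-, 01--0, 1--01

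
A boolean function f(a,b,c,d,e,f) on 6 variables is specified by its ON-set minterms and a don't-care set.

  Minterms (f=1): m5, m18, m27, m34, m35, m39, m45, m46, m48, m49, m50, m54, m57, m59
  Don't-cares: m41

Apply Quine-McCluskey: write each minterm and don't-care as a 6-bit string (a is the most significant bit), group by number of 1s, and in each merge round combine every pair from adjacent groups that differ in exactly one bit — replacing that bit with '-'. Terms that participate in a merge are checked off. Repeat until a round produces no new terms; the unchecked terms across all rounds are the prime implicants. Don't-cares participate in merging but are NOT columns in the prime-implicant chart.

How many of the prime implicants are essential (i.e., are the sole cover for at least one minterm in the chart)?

Round 0: 000101 010010✓ 011011✓ 100010✓ 100011✓ 100111✓ 101001✓ 101101✓ 101110 110000✓ 110001✓ 110010✓ 110110✓ 111001✓ 111011✓
Round 1: -10010 -11011 1-0010 1-1001 100-11 10001- 101-01 11-001 110-10 1100-0 11000- 1110-1
PIs = {-10010, -11011, 000101, 1-0010, 1-1001, 100-11, 10001-, 101-01, 101110, 11-001, 110-10, 1100-0, 11000-, 1110-1}
Coverage chart:
  m5: 000101 ←essential
  m18: -10010 ←essential
  m27: -11011 ←essential
  m34: 1-0010,10001-
  m35: 100-11,10001-
  m39: 100-11 ←essential
  m45: 101-01 ←essential
  m46: 101110 ←essential
  m48: 1100-0,11000-
  m49: 11-001,11000-
  m50: -10010,1-0010,110-10,1100-0
  m54: 110-10 ←essential
  m57: 1-1001,11-001,1110-1
  m59: -11011,1110-1
Essential: -10010, -11011, 000101, 100-11, 101-01, 101110, 110-10

7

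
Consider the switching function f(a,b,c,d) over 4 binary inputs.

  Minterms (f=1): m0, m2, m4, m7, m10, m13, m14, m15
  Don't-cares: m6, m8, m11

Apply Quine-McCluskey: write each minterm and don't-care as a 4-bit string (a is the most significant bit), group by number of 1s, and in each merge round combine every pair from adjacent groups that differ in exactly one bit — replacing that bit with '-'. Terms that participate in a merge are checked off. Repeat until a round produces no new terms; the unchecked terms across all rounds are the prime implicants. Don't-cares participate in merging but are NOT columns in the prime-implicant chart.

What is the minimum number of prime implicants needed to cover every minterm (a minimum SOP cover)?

[col 0] 0000*, 0010*, 0100*, 0110*, 0111*, 1000*, 1010*, 1011*, 1101*, 1110*, 1111*
[col 1] -000*, -010*, -110*, -111*, 0-00*, 0-10*, 00-0*, 01-0*, 011-*, 1-10*, 1-11*, 10-0*, 101-*, 11-1, 111-*
[col 2] --10, -0-0, -11-, 0--0, 1-1-
Prime implicants: --10, -0-0, -11-, 0--0, 1-1-, 11-1
PI chart (minterm → PIs covering it):
  0 | -0-0,0--0
  2 | --10,-0-0,0--0
  4 | 0--0  (sole → essential)
  7 | -11-  (sole → essential)
  10 | --10,-0-0,1-1-
  13 | 11-1  (sole → essential)
  14 | --10,-11-,1-1-
  15 | -11-,1-1-,11-1
Essential prime implicants: -11-, 0--0, 11-1
Petrick residual → --10
Minimum SOP uses 4 PIs: cd' + bc + a'd' + abd

4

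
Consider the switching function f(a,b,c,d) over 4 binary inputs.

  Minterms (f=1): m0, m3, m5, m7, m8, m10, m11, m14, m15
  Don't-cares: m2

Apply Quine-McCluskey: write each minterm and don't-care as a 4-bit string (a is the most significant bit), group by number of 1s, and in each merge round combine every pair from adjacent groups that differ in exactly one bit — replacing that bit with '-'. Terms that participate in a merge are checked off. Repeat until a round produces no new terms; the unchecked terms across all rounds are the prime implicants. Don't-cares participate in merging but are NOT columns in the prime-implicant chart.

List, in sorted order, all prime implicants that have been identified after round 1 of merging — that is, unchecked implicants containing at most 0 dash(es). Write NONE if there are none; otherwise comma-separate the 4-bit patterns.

size-2^0 implicants → 0000(✓)  0010(✓)  0011(✓)  0101(✓)  0111(✓)  1000(✓)  1010(✓)  1011(✓)  1110(✓)  1111(✓)
size-2^1 implicants → -000(✓)  -010(✓)  -011(✓)  -111(✓)  0-11(✓)  00-0(✓)  001-(✓)  01-1  1-10(✓)  1-11(✓)  10-0(✓)  101-(✓)  111-(✓)
size-2^2 implicants → --11  -0-0  -01-  1-1-
Unchecked terms (primes): --11, -0-0, -01-, 01-1, 1-1-

NONE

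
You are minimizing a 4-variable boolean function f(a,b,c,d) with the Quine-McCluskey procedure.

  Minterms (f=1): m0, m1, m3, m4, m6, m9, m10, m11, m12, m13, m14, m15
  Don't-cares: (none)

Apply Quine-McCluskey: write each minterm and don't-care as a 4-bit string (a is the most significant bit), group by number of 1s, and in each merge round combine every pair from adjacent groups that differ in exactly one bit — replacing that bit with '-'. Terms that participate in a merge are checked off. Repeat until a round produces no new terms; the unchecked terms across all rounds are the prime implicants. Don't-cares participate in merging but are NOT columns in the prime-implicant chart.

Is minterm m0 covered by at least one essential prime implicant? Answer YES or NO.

size-2^0 implicants → 0000(✓)  0001(✓)  0011(✓)  0100(✓)  0110(✓)  1001(✓)  1010(✓)  1011(✓)  1100(✓)  1101(✓)  1110(✓)  1111(✓)
size-2^1 implicants → -001(✓)  -011(✓)  -100(✓)  -110(✓)  0-00  00-1(✓)  000-  01-0(✓)  1-01(✓)  1-10(✓)  1-11(✓)  10-1(✓)  101-(✓)  11-0(✓)  11-1(✓)  110-(✓)  111-(✓)
size-2^2 implicants → -0-1  -1-0  1--1  1-1-  11--
Unchecked terms (primes): -0-1, -1-0, 0-00, 000-, 1--1, 1-1-, 11--
Minterm coverage:
  m0 ⊆ 0-00,000-
  m1 ⊆ -0-1,000-
  m3 ⊆ -0-1 [E]
  m4 ⊆ -1-0,0-00
  m6 ⊆ -1-0 [E]
  m9 ⊆ -0-1,1--1
  m10 ⊆ 1-1- [E]
  m11 ⊆ -0-1,1--1,1-1-
  m12 ⊆ -1-0,11--
  m13 ⊆ 1--1,11--
  m14 ⊆ -1-0,1-1-,11--
  m15 ⊆ 1--1,1-1-,11--
E = {-0-1, -1-0, 1-1-}

NO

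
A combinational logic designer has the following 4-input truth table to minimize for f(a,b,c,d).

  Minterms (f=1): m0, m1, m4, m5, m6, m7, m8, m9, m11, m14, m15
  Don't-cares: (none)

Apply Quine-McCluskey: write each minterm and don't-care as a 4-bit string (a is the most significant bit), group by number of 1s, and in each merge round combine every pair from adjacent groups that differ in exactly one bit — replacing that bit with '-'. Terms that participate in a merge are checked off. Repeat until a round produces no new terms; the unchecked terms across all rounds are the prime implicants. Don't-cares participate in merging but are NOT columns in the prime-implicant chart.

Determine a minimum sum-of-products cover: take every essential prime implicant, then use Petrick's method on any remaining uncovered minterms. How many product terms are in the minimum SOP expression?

4

[col 0] 0000*, 0001*, 0100*, 0101*, 0110*, 0111*, 1000*, 1001*, 1011*, 1110*, 1111*
[col 1] -000*, -001*, -110*, -111*, 0-00*, 0-01*, 000-*, 01-0*, 01-1*, 010-*, 011-*, 1-11, 10-1, 100-*, 111-*
[col 2] -00-, -11-, 0-0-, 01--
Prime implicants: -00-, -11-, 0-0-, 01--, 1-11, 10-1
PI chart (minterm → PIs covering it):
  0 | -00-,0-0-
  1 | -00-,0-0-
  4 | 0-0-,01--
  5 | 0-0-,01--
  6 | -11-,01--
  7 | -11-,01--
  8 | -00-  (sole → essential)
  9 | -00-,10-1
  11 | 1-11,10-1
  14 | -11-  (sole → essential)
  15 | -11-,1-11
Essential prime implicants: -00-, -11-
Petrick residual → 0-0-, 1-11
Minimum SOP uses 4 PIs: b'c' + bc + a'c' + acd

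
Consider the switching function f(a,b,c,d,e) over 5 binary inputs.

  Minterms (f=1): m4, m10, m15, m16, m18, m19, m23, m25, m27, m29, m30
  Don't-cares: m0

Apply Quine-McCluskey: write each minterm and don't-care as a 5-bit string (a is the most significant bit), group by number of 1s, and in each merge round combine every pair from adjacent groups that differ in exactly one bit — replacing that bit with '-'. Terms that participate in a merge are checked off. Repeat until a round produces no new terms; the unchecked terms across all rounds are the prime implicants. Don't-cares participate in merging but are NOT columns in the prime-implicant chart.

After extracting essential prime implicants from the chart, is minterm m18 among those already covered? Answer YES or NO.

NO

[col 0] 00000*, 00100*, 01010, 01111, 10000*, 10010*, 10011*, 10111*, 11001*, 11011*, 11101*, 11110
[col 1] -0000, 00-00, 1-011, 10-11, 100-0, 1001-, 11-01, 110-1
Prime implicants: -0000, 00-00, 01010, 01111, 1-011, 10-11, 100-0, 1001-, 11-01, 110-1, 11110
PI chart (minterm → PIs covering it):
  4 | 00-00  (sole → essential)
  10 | 01010  (sole → essential)
  15 | 01111  (sole → essential)
  16 | -0000,100-0
  18 | 100-0,1001-
  19 | 1-011,10-11,1001-
  23 | 10-11  (sole → essential)
  25 | 11-01,110-1
  27 | 1-011,110-1
  29 | 11-01  (sole → essential)
  30 | 11110  (sole → essential)
Essential prime implicants: 00-00, 01010, 01111, 10-11, 11-01, 11110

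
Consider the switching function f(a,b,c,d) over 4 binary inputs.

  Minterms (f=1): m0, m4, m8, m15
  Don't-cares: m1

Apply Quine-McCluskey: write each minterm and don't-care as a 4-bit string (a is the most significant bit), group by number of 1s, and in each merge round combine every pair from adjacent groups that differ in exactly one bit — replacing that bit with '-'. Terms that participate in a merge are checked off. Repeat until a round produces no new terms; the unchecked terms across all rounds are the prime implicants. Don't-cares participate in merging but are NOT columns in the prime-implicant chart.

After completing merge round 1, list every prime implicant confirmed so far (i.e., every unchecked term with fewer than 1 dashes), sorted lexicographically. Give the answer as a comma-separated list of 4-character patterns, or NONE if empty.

1111

size-2^0 implicants → 0000(✓)  0001(✓)  0100(✓)  1000(✓)  1111
size-2^1 implicants → -000  0-00  000-
Unchecked terms (primes): -000, 0-00, 000-, 1111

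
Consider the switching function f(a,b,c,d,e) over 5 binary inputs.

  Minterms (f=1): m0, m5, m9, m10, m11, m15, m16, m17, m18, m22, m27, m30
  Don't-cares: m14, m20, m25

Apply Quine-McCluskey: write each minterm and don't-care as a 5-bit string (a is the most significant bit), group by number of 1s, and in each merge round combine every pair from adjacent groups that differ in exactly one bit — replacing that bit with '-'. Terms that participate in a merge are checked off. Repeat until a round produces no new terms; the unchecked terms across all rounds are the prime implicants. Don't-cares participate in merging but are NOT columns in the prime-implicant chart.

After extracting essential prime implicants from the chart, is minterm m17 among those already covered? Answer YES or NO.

[col 0] 00000*, 00101, 01001*, 01010*, 01011*, 01110*, 01111*, 10000*, 10001*, 10010*, 10100*, 10110*, 11001*, 11011*, 11110*
[col 1] -0000, -1001*, -1011*, -1110, 01-10*, 01-11*, 010-1*, 0101-*, 0111-*, 1-001, 1-110, 10-00*, 10-10*, 100-0*, 1000-, 101-0*, 110-1*
[col 2] -10-1, 01-1-, 10--0
Prime implicants: -0000, -10-1, -1110, 00101, 01-1-, 1-001, 1-110, 10--0, 1000-
PI chart (minterm → PIs covering it):
  0 | -0000  (sole → essential)
  5 | 00101  (sole → essential)
  9 | -10-1  (sole → essential)
  10 | 01-1-  (sole → essential)
  11 | -10-1,01-1-
  15 | 01-1-  (sole → essential)
  16 | -0000,10--0,1000-
  17 | 1-001,1000-
  18 | 10--0  (sole → essential)
  22 | 1-110,10--0
  27 | -10-1  (sole → essential)
  30 | -1110,1-110
Essential prime implicants: -0000, -10-1, 00101, 01-1-, 10--0

NO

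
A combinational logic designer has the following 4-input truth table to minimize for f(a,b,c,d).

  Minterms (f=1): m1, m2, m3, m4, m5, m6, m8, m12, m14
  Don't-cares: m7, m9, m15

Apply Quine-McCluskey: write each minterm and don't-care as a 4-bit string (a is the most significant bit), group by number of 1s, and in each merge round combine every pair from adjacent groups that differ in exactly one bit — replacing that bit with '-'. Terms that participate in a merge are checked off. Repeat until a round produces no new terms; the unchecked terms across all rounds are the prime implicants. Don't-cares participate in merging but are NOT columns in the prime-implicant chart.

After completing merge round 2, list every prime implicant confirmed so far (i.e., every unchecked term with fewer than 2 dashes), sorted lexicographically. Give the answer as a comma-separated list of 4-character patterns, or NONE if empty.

-001, 1-00, 100-

size-2^0 implicants → 0001(✓)  0010(✓)  0011(✓)  0100(✓)  0101(✓)  0110(✓)  0111(✓)  1000(✓)  1001(✓)  1100(✓)  1110(✓)  1111(✓)
size-2^1 implicants → -001  -100(✓)  -110(✓)  -111(✓)  0-01(✓)  0-10(✓)  0-11(✓)  00-1(✓)  001-(✓)  01-0(✓)  01-1(✓)  010-(✓)  011-(✓)  1-00  100-  11-0(✓)  111-(✓)
size-2^2 implicants → -1-0  -11-  0--1  0-1-  01--
Unchecked terms (primes): -001, -1-0, -11-, 0--1, 0-1-, 01--, 1-00, 100-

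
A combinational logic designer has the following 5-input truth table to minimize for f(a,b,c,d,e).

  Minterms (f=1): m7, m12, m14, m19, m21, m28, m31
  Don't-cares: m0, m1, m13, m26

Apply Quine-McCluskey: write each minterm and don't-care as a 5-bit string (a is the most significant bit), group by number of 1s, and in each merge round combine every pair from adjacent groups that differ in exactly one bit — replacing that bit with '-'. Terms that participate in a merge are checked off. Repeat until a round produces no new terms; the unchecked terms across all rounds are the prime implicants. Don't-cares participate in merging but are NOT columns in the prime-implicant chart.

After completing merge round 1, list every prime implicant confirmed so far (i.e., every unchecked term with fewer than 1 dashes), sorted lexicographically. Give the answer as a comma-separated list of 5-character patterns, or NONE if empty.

Round 0: 00000✓ 00001✓ 00111 01100✓ 01101✓ 01110✓ 10011 10101 11010 11100✓ 11111
Round 1: -1100 0000- 011-0 0110-
PIs = {-1100, 0000-, 00111, 011-0, 0110-, 10011, 10101, 11010, 11111}

00111, 10011, 10101, 11010, 11111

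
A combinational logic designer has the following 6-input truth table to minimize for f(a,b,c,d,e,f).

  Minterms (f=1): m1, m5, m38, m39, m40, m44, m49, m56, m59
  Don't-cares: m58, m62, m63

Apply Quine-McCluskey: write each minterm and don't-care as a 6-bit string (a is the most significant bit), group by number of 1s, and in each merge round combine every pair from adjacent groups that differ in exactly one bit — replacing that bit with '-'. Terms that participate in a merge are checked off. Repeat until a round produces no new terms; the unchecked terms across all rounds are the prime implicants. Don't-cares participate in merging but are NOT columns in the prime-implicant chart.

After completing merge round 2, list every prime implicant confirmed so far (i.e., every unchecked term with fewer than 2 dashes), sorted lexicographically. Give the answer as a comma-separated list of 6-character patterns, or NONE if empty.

Round 0: 000001✓ 000101✓ 100110✓ 100111✓ 101000✓ 101100✓ 110001 111000✓ 111010✓ 111011✓ 111110✓ 111111✓
Round 1: 000-01 1-1000 10011- 101-00 111-10✓ 111-11✓ 1110-0 11101-✓ 11111-✓
Round 2: 111-1-
PIs = {000-01, 1-1000, 10011-, 101-00, 110001, 111-1-, 1110-0}

000-01, 1-1000, 10011-, 101-00, 110001, 1110-0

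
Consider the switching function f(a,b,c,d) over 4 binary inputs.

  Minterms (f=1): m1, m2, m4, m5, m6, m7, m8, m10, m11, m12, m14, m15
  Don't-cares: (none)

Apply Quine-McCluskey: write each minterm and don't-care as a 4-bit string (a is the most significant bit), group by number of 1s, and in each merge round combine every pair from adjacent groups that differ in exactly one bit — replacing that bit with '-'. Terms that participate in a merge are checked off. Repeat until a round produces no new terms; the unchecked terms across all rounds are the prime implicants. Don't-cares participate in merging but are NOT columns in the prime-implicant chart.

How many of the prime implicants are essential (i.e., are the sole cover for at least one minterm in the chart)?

4

size-2^0 implicants → 0001(✓)  0010(✓)  0100(✓)  0101(✓)  0110(✓)  0111(✓)  1000(✓)  1010(✓)  1011(✓)  1100(✓)  1110(✓)  1111(✓)
size-2^1 implicants → -010(✓)  -100(✓)  -110(✓)  -111(✓)  0-01  0-10(✓)  01-0(✓)  01-1(✓)  010-(✓)  011-(✓)  1-00(✓)  1-10(✓)  1-11(✓)  10-0(✓)  101-(✓)  11-0(✓)  111-(✓)
size-2^2 implicants → --10  -1-0  -11-  01--  1--0  1-1-
Unchecked terms (primes): --10, -1-0, -11-, 0-01, 01--, 1--0, 1-1-
Minterm coverage:
  m1 ⊆ 0-01 [E]
  m2 ⊆ --10 [E]
  m4 ⊆ -1-0,01--
  m5 ⊆ 0-01,01--
  m6 ⊆ --10,-1-0,-11-,01--
  m7 ⊆ -11-,01--
  m8 ⊆ 1--0 [E]
  m10 ⊆ --10,1--0,1-1-
  m11 ⊆ 1-1- [E]
  m12 ⊆ -1-0,1--0
  m14 ⊆ --10,-1-0,-11-,1--0,1-1-
  m15 ⊆ -11-,1-1-
E = {--10, 0-01, 1--0, 1-1-}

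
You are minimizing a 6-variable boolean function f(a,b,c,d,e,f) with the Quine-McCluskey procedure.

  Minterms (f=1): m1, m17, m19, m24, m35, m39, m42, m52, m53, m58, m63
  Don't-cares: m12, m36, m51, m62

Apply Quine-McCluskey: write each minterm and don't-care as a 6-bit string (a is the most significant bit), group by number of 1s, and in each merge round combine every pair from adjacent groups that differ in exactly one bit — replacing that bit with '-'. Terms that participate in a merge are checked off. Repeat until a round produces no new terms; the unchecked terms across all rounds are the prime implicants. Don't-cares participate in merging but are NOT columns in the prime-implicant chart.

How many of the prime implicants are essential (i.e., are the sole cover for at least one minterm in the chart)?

Round 0: 000001✓ 001100 010001✓ 010011✓ 011000 100011✓ 100100✓ 100111✓ 101010✓ 110011✓ 110100✓ 110101✓ 111010✓ 111110✓ 111111✓
Round 1: -10011 0-0001 0100-1 1-0011 1-0100 1-1010 100-11 11010- 111-10 11111-
PIs = {-10011, 0-0001, 001100, 0100-1, 011000, 1-0011, 1-0100, 1-1010, 100-11, 11010-, 111-10, 11111-}
Coverage chart:
  m1: 0-0001 ←essential
  m17: 0-0001,0100-1
  m19: -10011,0100-1
  m24: 011000 ←essential
  m35: 1-0011,100-11
  m39: 100-11 ←essential
  m42: 1-1010 ←essential
  m52: 1-0100,11010-
  m53: 11010- ←essential
  m58: 1-1010,111-10
  m63: 11111- ←essential
Essential: 0-0001, 011000, 1-1010, 100-11, 11010-, 11111-

6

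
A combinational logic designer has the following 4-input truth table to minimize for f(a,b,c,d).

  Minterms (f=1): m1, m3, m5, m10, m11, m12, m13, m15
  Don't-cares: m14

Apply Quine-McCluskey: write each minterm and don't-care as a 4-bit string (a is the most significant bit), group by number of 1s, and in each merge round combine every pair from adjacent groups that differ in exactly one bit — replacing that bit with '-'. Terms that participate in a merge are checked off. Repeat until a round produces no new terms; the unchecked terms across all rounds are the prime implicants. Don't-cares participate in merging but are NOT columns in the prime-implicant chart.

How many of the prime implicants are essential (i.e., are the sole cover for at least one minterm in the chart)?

2

[col 0] 0001*, 0011*, 0101*, 1010*, 1011*, 1100*, 1101*, 1110*, 1111*
[col 1] -011, -101, 0-01, 00-1, 1-10*, 1-11*, 101-*, 11-0*, 11-1*, 110-*, 111-*
[col 2] 1-1-, 11--
Prime implicants: -011, -101, 0-01, 00-1, 1-1-, 11--
PI chart (minterm → PIs covering it):
  1 | 0-01,00-1
  3 | -011,00-1
  5 | -101,0-01
  10 | 1-1-  (sole → essential)
  11 | -011,1-1-
  12 | 11--  (sole → essential)
  13 | -101,11--
  15 | 1-1-,11--
Essential prime implicants: 1-1-, 11--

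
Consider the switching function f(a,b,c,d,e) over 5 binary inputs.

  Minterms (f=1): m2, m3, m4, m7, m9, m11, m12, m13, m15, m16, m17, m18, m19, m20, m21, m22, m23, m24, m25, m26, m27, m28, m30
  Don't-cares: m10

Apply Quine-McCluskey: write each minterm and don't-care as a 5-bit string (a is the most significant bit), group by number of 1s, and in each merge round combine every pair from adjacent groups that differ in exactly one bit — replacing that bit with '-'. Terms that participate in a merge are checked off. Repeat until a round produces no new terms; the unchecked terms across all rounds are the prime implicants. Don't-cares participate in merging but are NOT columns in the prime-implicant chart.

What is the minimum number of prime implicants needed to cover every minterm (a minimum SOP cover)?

size-2^0 implicants → 00010(✓)  00011(✓)  00100(✓)  00111(✓)  01001(✓)  01010(✓)  01011(✓)  01100(✓)  01101(✓)  01111(✓)  10000(✓)  10001(✓)  10010(✓)  10011(✓)  10100(✓)  10101(✓)  10110(✓)  10111(✓)  11000(✓)  11001(✓)  11010(✓)  11011(✓)  11100(✓)  11110(✓)
size-2^1 implicants → -0010(✓)  -0011(✓)  -0100(✓)  -0111(✓)  -1001(✓)  -1010(✓)  -1011(✓)  -1100(✓)  0-010(✓)  0-011(✓)  0-100(✓)  0-111(✓)  00-11(✓)  0001-(✓)  01-01(✓)  01-11(✓)  010-1(✓)  0101-(✓)  011-1(✓)  0110-  1-000(✓)  1-001(✓)  1-010(✓)  1-011(✓)  1-100(✓)  1-110(✓)  10-00(✓)  10-01(✓)  10-10(✓)  10-11(✓)  100-0(✓)  100-1(✓)  1000-(✓)  1001-(✓)  101-0(✓)  101-1(✓)  1010-(✓)  1011-(✓)  11-00(✓)  11-10(✓)  110-0(✓)  110-1(✓)  1100-(✓)  1101-(✓)  111-0(✓)
size-2^2 implicants → --010(✓)  --011(✓)  --100  -0-11  -001-(✓)  -10-1  -101-(✓)  0--11  0-01-(✓)  01--1  1--00(✓)  1--10(✓)  1-0-0(✓)  1-0-1(✓)  1-00-(✓)  1-01-(✓)  1-1-0(✓)  10--0(✓)  10--1(✓)  10-0-(✓)  10-1-(✓)  100--(✓)  101--(✓)  11--0(✓)  110--(✓)
size-2^3 implicants → --01-  1---0  1-0--  10---
Unchecked terms (primes): --01-, --100, -0-11, -10-1, 0--11, 01--1, 0110-, 1---0, 1-0--, 10---
Minterm coverage:
  m2 ⊆ --01- [E]
  m3 ⊆ --01-,-0-11,0--11
  m4 ⊆ --100 [E]
  m7 ⊆ -0-11,0--11
  m9 ⊆ -10-1,01--1
  m11 ⊆ --01-,-10-1,0--11,01--1
  m12 ⊆ --100,0110-
  m13 ⊆ 01--1,0110-
  m15 ⊆ 0--11,01--1
  m16 ⊆ 1---0,1-0--,10---
  m17 ⊆ 1-0--,10---
  m18 ⊆ --01-,1---0,1-0--,10---
  m19 ⊆ --01-,-0-11,1-0--,10---
  m20 ⊆ --100,1---0,10---
  m21 ⊆ 10--- [E]
  m22 ⊆ 1---0,10---
  m23 ⊆ -0-11,10---
  m24 ⊆ 1---0,1-0--
  m25 ⊆ -10-1,1-0--
  m26 ⊆ --01-,1---0,1-0--
  m27 ⊆ --01-,-10-1,1-0--
  m28 ⊆ --100,1---0
  m30 ⊆ 1---0 [E]
E = {--01-, --100, 1---0, 10---}
Petrick residual → -0-11, -10-1, 01--1
Cover = c'd + cd'e' + b'de + bc'e + a'be + ae' + ab'  |cover|=7

7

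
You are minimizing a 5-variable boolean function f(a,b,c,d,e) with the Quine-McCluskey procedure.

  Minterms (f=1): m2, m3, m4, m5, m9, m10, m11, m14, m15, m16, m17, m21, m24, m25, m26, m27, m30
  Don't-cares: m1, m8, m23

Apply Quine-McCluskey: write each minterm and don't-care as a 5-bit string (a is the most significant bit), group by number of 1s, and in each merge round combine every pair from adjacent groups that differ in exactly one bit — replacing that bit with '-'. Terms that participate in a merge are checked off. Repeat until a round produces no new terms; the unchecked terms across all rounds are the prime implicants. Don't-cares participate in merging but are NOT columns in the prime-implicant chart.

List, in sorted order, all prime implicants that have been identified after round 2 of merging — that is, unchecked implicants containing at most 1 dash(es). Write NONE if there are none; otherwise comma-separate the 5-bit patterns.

0010-, 101-1

[col 0] 00001*, 00010*, 00011*, 00100*, 00101*, 01000*, 01001*, 01010*, 01011*, 01110*, 01111*, 10000*, 10001*, 10101*, 10111*, 11000*, 11001*, 11010*, 11011*, 11110*
[col 1] -0001*, -0101*, -1000*, -1001*, -1010*, -1011*, -1110*, 0-001*, 0-010*, 0-011*, 00-01*, 000-1*, 0001-*, 0010-, 01-10*, 01-11*, 010-0*, 010-1*, 0100-*, 0101-*, 0111-*, 1-000*, 1-001*, 10-01*, 1000-*, 101-1, 11-10*, 110-0*, 110-1*, 1100-*, 1101-*
[col 2] --001, -0-01, -1-10, -10-0*, -10-1*, -100-*, -101-*, 0-0-1, 0-01-, 01-1-, 010--*, 1-00-, 110--*
[col 3] -10--
Prime implicants: --001, -0-01, -1-10, -10--, 0-0-1, 0-01-, 0010-, 01-1-, 1-00-, 101-1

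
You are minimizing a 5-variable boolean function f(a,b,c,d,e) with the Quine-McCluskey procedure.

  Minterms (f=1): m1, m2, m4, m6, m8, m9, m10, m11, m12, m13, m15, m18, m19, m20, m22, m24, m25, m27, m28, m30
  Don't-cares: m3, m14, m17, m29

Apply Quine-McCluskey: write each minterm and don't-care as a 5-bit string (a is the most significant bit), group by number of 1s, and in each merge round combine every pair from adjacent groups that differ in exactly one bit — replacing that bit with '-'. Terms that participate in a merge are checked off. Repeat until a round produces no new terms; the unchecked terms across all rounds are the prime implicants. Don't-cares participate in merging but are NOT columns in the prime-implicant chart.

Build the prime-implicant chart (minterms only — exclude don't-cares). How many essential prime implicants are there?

size-2^0 implicants → 00001(✓)  00010(✓)  00011(✓)  00100(✓)  00110(✓)  01000(✓)  01001(✓)  01010(✓)  01011(✓)  01100(✓)  01101(✓)  01110(✓)  01111(✓)  10001(✓)  10010(✓)  10011(✓)  10100(✓)  10110(✓)  11000(✓)  11001(✓)  11011(✓)  11100(✓)  11101(✓)  11110(✓)
size-2^1 implicants → -0001(✓)  -0010(✓)  -0011(✓)  -0100(✓)  -0110(✓)  -1000(✓)  -1001(✓)  -1011(✓)  -1100(✓)  -1101(✓)  -1110(✓)  0-001(✓)  0-010(✓)  0-011(✓)  0-100(✓)  0-110(✓)  00-10(✓)  000-1(✓)  0001-(✓)  001-0(✓)  01-00(✓)  01-01(✓)  01-10(✓)  01-11(✓)  010-0(✓)  010-1(✓)  0100-(✓)  0101-(✓)  011-0(✓)  011-1(✓)  0110-(✓)  0111-(✓)  1-001(✓)  1-011(✓)  1-100(✓)  1-110(✓)  10-10(✓)  100-1(✓)  1001-(✓)  101-0(✓)  11-00(✓)  11-01(✓)  110-1(✓)  1100-(✓)  111-0(✓)  1110-(✓)
size-2^2 implicants → --001(✓)  --011(✓)  --100(✓)  --110(✓)  -0-10  -00-1(✓)  -001-  -01-0(✓)  -1-00(✓)  -1-01(✓)  -10-1(✓)  -100-(✓)  -11-0(✓)  -110-(✓)  0--10  0-0-1(✓)  0-01-  0-1-0(✓)  01--0(✓)  01--1(✓)  01-0-(✓)  01-1-(✓)  010--(✓)  011--(✓)  1-0-1(✓)  1-1-0(✓)  11-0-(✓)
size-2^3 implicants → --0-1  --1-0  -1-0-  01---
Unchecked terms (primes): --0-1, --1-0, -0-10, -001-, -1-0-, 0--10, 0-01-, 01---
Minterm coverage:
  m1 ⊆ --0-1 [E]
  m2 ⊆ -0-10,-001-,0--10,0-01-
  m4 ⊆ --1-0 [E]
  m6 ⊆ --1-0,-0-10,0--10
  m8 ⊆ -1-0-,01---
  m9 ⊆ --0-1,-1-0-,01---
  m10 ⊆ 0--10,0-01-,01---
  m11 ⊆ --0-1,0-01-,01---
  m12 ⊆ --1-0,-1-0-,01---
  m13 ⊆ -1-0-,01---
  m15 ⊆ 01--- [E]
  m18 ⊆ -0-10,-001-
  m19 ⊆ --0-1,-001-
  m20 ⊆ --1-0 [E]
  m22 ⊆ --1-0,-0-10
  m24 ⊆ -1-0- [E]
  m25 ⊆ --0-1,-1-0-
  m27 ⊆ --0-1 [E]
  m28 ⊆ --1-0,-1-0-
  m30 ⊆ --1-0 [E]
E = {--0-1, --1-0, -1-0-, 01---}

4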